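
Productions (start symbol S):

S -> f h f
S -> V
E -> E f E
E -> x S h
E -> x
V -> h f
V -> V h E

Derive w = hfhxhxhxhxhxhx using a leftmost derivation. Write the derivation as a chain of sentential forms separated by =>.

S => V => VhE => VhEhE => VhEhEhE => VhEhEhEhE => VhEhEhEhEhE => VhEhEhEhEhEhE => hfhEhEhEhEhEhE => hfhxhEhEhEhEhE => hfhxhxhEhEhEhE => hfhxhxhxhEhEhE => hfhxhxhxhxhEhE => hfhxhxhxhxhxhE => hfhxhxhxhxhxhx

S => V   [S -> V]
V => VhE   [V -> V h E]
VhE => VhEhE   [V -> V h E]
VhEhE => VhEhEhE   [V -> V h E]
VhEhEhE => VhEhEhEhE   [V -> V h E]
VhEhEhEhE => VhEhEhEhEhE   [V -> V h E]
VhEhEhEhEhE => VhEhEhEhEhEhE   [V -> V h E]
VhEhEhEhEhEhE => hfhEhEhEhEhEhE   [V -> h f]
hfhEhEhEhEhEhE => hfhxhEhEhEhEhE   [E -> x]
hfhxhEhEhEhEhE => hfhxhxhEhEhEhE   [E -> x]
hfhxhxhEhEhEhE => hfhxhxhxhEhEhE   [E -> x]
hfhxhxhxhEhEhE => hfhxhxhxhxhEhE   [E -> x]
hfhxhxhxhxhEhE => hfhxhxhxhxhxhE   [E -> x]
hfhxhxhxhxhxhE => hfhxhxhxhxhxhx   [E -> x]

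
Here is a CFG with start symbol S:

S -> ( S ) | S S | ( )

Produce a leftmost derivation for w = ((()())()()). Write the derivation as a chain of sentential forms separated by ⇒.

S ⇒ (S)   [S -> ( S )]
(S) ⇒ (SS)   [S -> S S]
(SS) ⇒ (SSS)   [S -> S S]
(SSS) ⇒ ((S)SS)   [S -> ( S )]
((S)SS) ⇒ ((SS)SS)   [S -> S S]
((SS)SS) ⇒ ((()S)SS)   [S -> ( )]
((()S)SS) ⇒ ((()())SS)   [S -> ( )]
((()())SS) ⇒ ((()())()S)   [S -> ( )]
((()())()S) ⇒ ((()())()())   [S -> ( )]

S ⇒ (S) ⇒ (SS) ⇒ (SSS) ⇒ ((S)SS) ⇒ ((SS)SS) ⇒ ((()S)SS) ⇒ ((()())SS) ⇒ ((()())()S) ⇒ ((()())()())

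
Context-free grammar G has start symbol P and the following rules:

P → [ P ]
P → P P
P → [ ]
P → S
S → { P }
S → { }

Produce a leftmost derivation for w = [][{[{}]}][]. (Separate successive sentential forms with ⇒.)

P⇒PP⇒PPP⇒[]PP⇒[][P]P⇒[][S]P⇒[][{P}]P⇒[][{[P]}]P⇒[][{[S]}]P⇒[][{[{}]}]P⇒[][{[{}]}][]

P ⇒ PP   [P → P P]
PP ⇒ PPP   [P → P P]
PPP ⇒ []PP   [P → [ ]]
[]PP ⇒ [][P]P   [P → [ P ]]
[][P]P ⇒ [][S]P   [P → S]
[][S]P ⇒ [][{P}]P   [S → { P }]
[][{P}]P ⇒ [][{[P]}]P   [P → [ P ]]
[][{[P]}]P ⇒ [][{[S]}]P   [P → S]
[][{[S]}]P ⇒ [][{[{}]}]P   [S → { }]
[][{[{}]}]P ⇒ [][{[{}]}][]   [P → [ ]]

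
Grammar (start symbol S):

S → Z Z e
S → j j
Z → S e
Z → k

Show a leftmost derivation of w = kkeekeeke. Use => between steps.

S => ZZe   [S → Z Z e]
ZZe => SeZe   [Z → S e]
SeZe => ZZeeZe   [S → Z Z e]
ZZeeZe => SeZeeZe   [Z → S e]
SeZeeZe => ZZeeZeeZe   [S → Z Z e]
ZZeeZeeZe => kZeeZeeZe   [Z → k]
kZeeZeeZe => kkeeZeeZe   [Z → k]
kkeeZeeZe => kkeekeeZe   [Z → k]
kkeekeeZe => kkeekeeke   [Z → k]

S => ZZe => SeZe => ZZeeZe => SeZeeZe => ZZeeZeeZe => kZeeZeeZe => kkeeZeeZe => kkeekeeZe => kkeekeeke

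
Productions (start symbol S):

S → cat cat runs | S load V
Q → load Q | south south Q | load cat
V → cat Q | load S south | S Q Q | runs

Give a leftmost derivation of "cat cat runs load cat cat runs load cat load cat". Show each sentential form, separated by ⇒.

S ⇒ S load V ⇒ cat cat runs load V ⇒ cat cat runs load S Q Q ⇒ cat cat runs load cat cat runs Q Q ⇒ cat cat runs load cat cat runs load cat Q ⇒ cat cat runs load cat cat runs load cat load cat

S ⇒ S load V   [S → S load V]
S load V ⇒ cat cat runs load V   [S → cat cat runs]
cat cat runs load V ⇒ cat cat runs load S Q Q   [V → S Q Q]
cat cat runs load S Q Q ⇒ cat cat runs load cat cat runs Q Q   [S → cat cat runs]
cat cat runs load cat cat runs Q Q ⇒ cat cat runs load cat cat runs load cat Q   [Q → load cat]
cat cat runs load cat cat runs load cat Q ⇒ cat cat runs load cat cat runs load cat load cat   [Q → load cat]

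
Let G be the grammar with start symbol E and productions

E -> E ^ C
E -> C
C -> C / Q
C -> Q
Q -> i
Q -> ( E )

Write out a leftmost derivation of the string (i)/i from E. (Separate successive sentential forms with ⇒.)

E⇒C⇒C/Q⇒Q/Q⇒(E)/Q⇒(C)/Q⇒(Q)/Q⇒(i)/Q⇒(i)/i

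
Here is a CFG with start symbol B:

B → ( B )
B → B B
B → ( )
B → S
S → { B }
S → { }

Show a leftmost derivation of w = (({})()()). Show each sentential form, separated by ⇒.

B⇒(B)⇒(BB)⇒((B)B)⇒((S)B)⇒(({})B)⇒(({})BB)⇒(({})()B)⇒(({})()())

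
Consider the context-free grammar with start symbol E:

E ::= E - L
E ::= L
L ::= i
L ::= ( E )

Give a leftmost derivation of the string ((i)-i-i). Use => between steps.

E=>L=>(E)=>(E-L)=>(E-L-L)=>(L-L-L)=>((E)-L-L)=>((L)-L-L)=>((i)-L-L)=>((i)-i-L)=>((i)-i-i)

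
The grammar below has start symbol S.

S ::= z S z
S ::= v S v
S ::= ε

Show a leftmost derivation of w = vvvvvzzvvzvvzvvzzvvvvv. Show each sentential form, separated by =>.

S=>vSv=>vvSvv=>vvvSvvv=>vvvvSvvvv=>vvvvvSvvvvv=>vvvvvzSzvvvvv=>vvvvvzzSzzvvvvv=>vvvvvzzvSvzzvvvvv=>vvvvvzzvvSvvzzvvvvv=>vvvvvzzvvzSzvvzzvvvvv=>vvvvvzzvvzvSvzvvzzvvvvv=>vvvvvzzvvzvvzvvzzvvvvv

S => vSv   [S ::= v S v]
vSv => vvSvv   [S ::= v S v]
vvSvv => vvvSvvv   [S ::= v S v]
vvvSvvv => vvvvSvvvv   [S ::= v S v]
vvvvSvvvv => vvvvvSvvvvv   [S ::= v S v]
vvvvvSvvvvv => vvvvvzSzvvvvv   [S ::= z S z]
vvvvvzSzvvvvv => vvvvvzzSzzvvvvv   [S ::= z S z]
vvvvvzzSzzvvvvv => vvvvvzzvSvzzvvvvv   [S ::= v S v]
vvvvvzzvSvzzvvvvv => vvvvvzzvvSvvzzvvvvv   [S ::= v S v]
vvvvvzzvvSvvzzvvvvv => vvvvvzzvvzSzvvzzvvvvv   [S ::= z S z]
vvvvvzzvvzSzvvzzvvvvv => vvvvvzzvvzvSvzvvzzvvvvv   [S ::= v S v]
vvvvvzzvvzvSvzvvzzvvvvv => vvvvvzzvvzvvzvvzzvvvvv   [S ::= ε]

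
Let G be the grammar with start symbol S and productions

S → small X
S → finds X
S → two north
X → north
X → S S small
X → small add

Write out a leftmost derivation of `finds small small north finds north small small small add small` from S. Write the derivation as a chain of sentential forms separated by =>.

S => finds X => finds S S small => finds small X S small => finds small S S small S small => finds small small X S small S small => finds small small north S small S small => finds small small north finds X small S small => finds small small north finds north small S small => finds small small north finds north small small X small => finds small small north finds north small small small add small

S => finds X   [S → finds X]
finds X => finds S S small   [X → S S small]
finds S S small => finds small X S small   [S → small X]
finds small X S small => finds small S S small S small   [X → S S small]
finds small S S small S small => finds small small X S small S small   [S → small X]
finds small small X S small S small => finds small small north S small S small   [X → north]
finds small small north S small S small => finds small small north finds X small S small   [S → finds X]
finds small small north finds X small S small => finds small small north finds north small S small   [X → north]
finds small small north finds north small S small => finds small small north finds north small small X small   [S → small X]
finds small small north finds north small small X small => finds small small north finds north small small small add small   [X → small add]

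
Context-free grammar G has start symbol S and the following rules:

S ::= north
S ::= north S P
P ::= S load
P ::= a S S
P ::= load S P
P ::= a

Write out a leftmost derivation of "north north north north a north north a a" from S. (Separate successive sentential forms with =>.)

S => north S P => north north S P P => north north north S P P P => north north north north P P P => north north north north a S S P P => north north north north a north S P P => north north north north a north north P P => north north north north a north north a P => north north north north a north north a a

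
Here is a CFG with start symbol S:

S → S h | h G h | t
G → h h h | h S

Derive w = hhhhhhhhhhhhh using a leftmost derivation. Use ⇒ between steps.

S ⇒ hGh ⇒ hhSh ⇒ hhShh ⇒ hhShhh ⇒ hhhGhhhh ⇒ hhhhShhhh ⇒ hhhhhGhhhhh ⇒ hhhhhhhhhhhhh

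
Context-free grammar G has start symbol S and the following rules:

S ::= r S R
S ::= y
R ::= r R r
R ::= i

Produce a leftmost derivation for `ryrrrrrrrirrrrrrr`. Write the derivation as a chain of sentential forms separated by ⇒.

S ⇒ rSR   [S ::= r S R]
rSR ⇒ ryR   [S ::= y]
ryR ⇒ ryrRr   [R ::= r R r]
ryrRr ⇒ ryrrRrr   [R ::= r R r]
ryrrRrr ⇒ ryrrrRrrr   [R ::= r R r]
ryrrrRrrr ⇒ ryrrrrRrrrr   [R ::= r R r]
ryrrrrRrrrr ⇒ ryrrrrrRrrrrr   [R ::= r R r]
ryrrrrrRrrrrr ⇒ ryrrrrrrRrrrrrr   [R ::= r R r]
ryrrrrrrRrrrrrr ⇒ ryrrrrrrrRrrrrrrr   [R ::= r R r]
ryrrrrrrrRrrrrrrr ⇒ ryrrrrrrrirrrrrrr   [R ::= i]

S⇒rSR⇒ryR⇒ryrRr⇒ryrrRrr⇒ryrrrRrrr⇒ryrrrrRrrrr⇒ryrrrrrRrrrrr⇒ryrrrrrrRrrrrrr⇒ryrrrrrrrRrrrrrrr⇒ryrrrrrrrirrrrrrr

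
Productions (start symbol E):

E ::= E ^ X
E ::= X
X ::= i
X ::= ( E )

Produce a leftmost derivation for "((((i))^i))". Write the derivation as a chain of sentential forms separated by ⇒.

E ⇒ X   [E ::= X]
X ⇒ (E)   [X ::= ( E )]
(E) ⇒ (X)   [E ::= X]
(X) ⇒ ((E))   [X ::= ( E )]
((E)) ⇒ ((E^X))   [E ::= E ^ X]
((E^X)) ⇒ ((X^X))   [E ::= X]
((X^X)) ⇒ (((E)^X))   [X ::= ( E )]
(((E)^X)) ⇒ (((X)^X))   [E ::= X]
(((X)^X)) ⇒ ((((E))^X))   [X ::= ( E )]
((((E))^X)) ⇒ ((((X))^X))   [E ::= X]
((((X))^X)) ⇒ ((((i))^X))   [X ::= i]
((((i))^X)) ⇒ ((((i))^i))   [X ::= i]

E⇒X⇒(E)⇒(X)⇒((E))⇒((E^X))⇒((X^X))⇒(((E)^X))⇒(((X)^X))⇒((((E))^X))⇒((((X))^X))⇒((((i))^X))⇒((((i))^i))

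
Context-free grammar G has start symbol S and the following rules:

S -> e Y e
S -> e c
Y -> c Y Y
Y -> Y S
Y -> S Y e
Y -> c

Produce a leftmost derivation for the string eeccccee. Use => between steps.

S => eYe   [S -> e Y e]
eYe => eSYee   [Y -> S Y e]
eSYee => eecYee   [S -> e c]
eecYee => eeccYYee   [Y -> c Y Y]
eeccYYee => eecccYee   [Y -> c]
eecccYee => eeccccee   [Y -> c]

S => eYe => eSYee => eecYee => eeccYYee => eecccYee => eeccccee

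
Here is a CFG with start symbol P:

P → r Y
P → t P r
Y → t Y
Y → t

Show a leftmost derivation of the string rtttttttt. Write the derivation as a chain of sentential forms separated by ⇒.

P ⇒ rY   [P → r Y]
rY ⇒ rtY   [Y → t Y]
rtY ⇒ rttY   [Y → t Y]
rttY ⇒ rtttY   [Y → t Y]
rtttY ⇒ rttttY   [Y → t Y]
rttttY ⇒ rtttttY   [Y → t Y]
rtttttY ⇒ rttttttY   [Y → t Y]
rttttttY ⇒ rtttttttY   [Y → t Y]
rtttttttY ⇒ rtttttttt   [Y → t]

P⇒rY⇒rtY⇒rttY⇒rtttY⇒rttttY⇒rtttttY⇒rttttttY⇒rtttttttY⇒rtttttttt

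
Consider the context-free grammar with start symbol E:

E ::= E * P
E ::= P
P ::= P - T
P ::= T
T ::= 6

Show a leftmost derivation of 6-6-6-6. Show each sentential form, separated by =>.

E => P => P-T => P-T-T => P-T-T-T => T-T-T-T => 6-T-T-T => 6-6-T-T => 6-6-6-T => 6-6-6-6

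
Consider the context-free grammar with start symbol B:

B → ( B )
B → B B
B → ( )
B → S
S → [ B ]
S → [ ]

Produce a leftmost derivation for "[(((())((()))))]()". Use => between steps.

B=>BB=>SB=>[B]B=>[(B)]B=>[((B))]B=>[((BB))]B=>[(((B)B))]B=>[(((())B))]B=>[(((())(B)))]B=>[(((())((B))))]B=>[(((())((()))))]B=>[(((())((()))))]()

B => BB   [B → B B]
BB => SB   [B → S]
SB => [B]B   [S → [ B ]]
[B]B => [(B)]B   [B → ( B )]
[(B)]B => [((B))]B   [B → ( B )]
[((B))]B => [((BB))]B   [B → B B]
[((BB))]B => [(((B)B))]B   [B → ( B )]
[(((B)B))]B => [(((())B))]B   [B → ( )]
[(((())B))]B => [(((())(B)))]B   [B → ( B )]
[(((())(B)))]B => [(((())((B))))]B   [B → ( B )]
[(((())((B))))]B => [(((())((()))))]B   [B → ( )]
[(((())((()))))]B => [(((())((()))))]()   [B → ( )]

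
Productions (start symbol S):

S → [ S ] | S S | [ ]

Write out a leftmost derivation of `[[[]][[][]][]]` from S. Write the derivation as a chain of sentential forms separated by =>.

S => [S] => [SS] => [SSS] => [[S]SS] => [[[]]SS] => [[[]][S]S] => [[[]][SS]S] => [[[]][[]S]S] => [[[]][[][]]S] => [[[]][[][]][]]

S => [S]   [S → [ S ]]
[S] => [SS]   [S → S S]
[SS] => [SSS]   [S → S S]
[SSS] => [[S]SS]   [S → [ S ]]
[[S]SS] => [[[]]SS]   [S → [ ]]
[[[]]SS] => [[[]][S]S]   [S → [ S ]]
[[[]][S]S] => [[[]][SS]S]   [S → S S]
[[[]][SS]S] => [[[]][[]S]S]   [S → [ ]]
[[[]][[]S]S] => [[[]][[][]]S]   [S → [ ]]
[[[]][[][]]S] => [[[]][[][]][]]   [S → [ ]]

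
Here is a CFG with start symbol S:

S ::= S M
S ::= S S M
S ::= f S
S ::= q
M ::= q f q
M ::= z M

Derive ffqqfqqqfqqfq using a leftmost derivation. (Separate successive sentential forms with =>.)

S => SM => SSMM => fSSMM => ffSSMM => ffSMSMM => ffqMSMM => ffqqfqSMM => ffqqfqqMM => ffqqfqqqfqM => ffqqfqqqfqqfq

S => SM   [S ::= S M]
SM => SSMM   [S ::= S S M]
SSMM => fSSMM   [S ::= f S]
fSSMM => ffSSMM   [S ::= f S]
ffSSMM => ffSMSMM   [S ::= S M]
ffSMSMM => ffqMSMM   [S ::= q]
ffqMSMM => ffqqfqSMM   [M ::= q f q]
ffqqfqSMM => ffqqfqqMM   [S ::= q]
ffqqfqqMM => ffqqfqqqfqM   [M ::= q f q]
ffqqfqqqfqM => ffqqfqqqfqqfq   [M ::= q f q]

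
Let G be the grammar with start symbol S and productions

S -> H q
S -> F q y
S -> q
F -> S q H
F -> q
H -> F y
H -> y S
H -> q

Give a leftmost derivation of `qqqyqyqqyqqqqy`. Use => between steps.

S => Fqy   [S -> F q y]
Fqy => SqHqy   [F -> S q H]
SqHqy => HqqHqy   [S -> H q]
HqqHqy => FyqqHqy   [H -> F y]
FyqqHqy => SqHyqqHqy   [F -> S q H]
SqHyqqHqy => FqyqHyqqHqy   [S -> F q y]
FqyqHyqqHqy => SqHqyqHyqqHqy   [F -> S q H]
SqHqyqHyqqHqy => qqHqyqHyqqHqy   [S -> q]
qqHqyqHyqqHqy => qqFyqyqHyqqHqy   [H -> F y]
qqFyqyqHyqqHqy => qqqyqyqHyqqHqy   [F -> q]
qqqyqyqHyqqHqy => qqqyqyqqyqqHqy   [H -> q]
qqqyqyqqyqqHqy => qqqyqyqqyqqqqy   [H -> q]

S => Fqy => SqHqy => HqqHqy => FyqqHqy => SqHyqqHqy => FqyqHyqqHqy => SqHqyqHyqqHqy => qqHqyqHyqqHqy => qqFyqyqHyqqHqy => qqqyqyqHyqqHqy => qqqyqyqqyqqHqy => qqqyqyqqyqqqqy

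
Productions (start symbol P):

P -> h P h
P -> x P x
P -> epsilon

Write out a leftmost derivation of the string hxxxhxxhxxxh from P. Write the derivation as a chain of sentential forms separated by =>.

P => hPh => hxPxh => hxxPxxh => hxxxPxxxh => hxxxhPhxxxh => hxxxhxPxhxxxh => hxxxhxxhxxxh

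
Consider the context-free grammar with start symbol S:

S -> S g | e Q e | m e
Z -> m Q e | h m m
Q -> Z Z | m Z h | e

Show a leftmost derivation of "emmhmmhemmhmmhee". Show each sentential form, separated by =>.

S => eQe   [S -> e Q e]
eQe => eZZe   [Q -> Z Z]
eZZe => emQeZe   [Z -> m Q e]
emQeZe => emmZheZe   [Q -> m Z h]
emmZheZe => emmhmmheZe   [Z -> h m m]
emmhmmheZe => emmhmmhemQee   [Z -> m Q e]
emmhmmhemQee => emmhmmhemmZhee   [Q -> m Z h]
emmhmmhemmZhee => emmhmmhemmhmmhee   [Z -> h m m]

S=>eQe=>eZZe=>emQeZe=>emmZheZe=>emmhmmheZe=>emmhmmhemQee=>emmhmmhemmZhee=>emmhmmhemmhmmhee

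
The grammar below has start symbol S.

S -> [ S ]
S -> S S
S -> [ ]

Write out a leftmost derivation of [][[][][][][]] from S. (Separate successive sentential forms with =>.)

S => SS   [S -> S S]
SS => []S   [S -> [ ]]
[]S => [][S]   [S -> [ S ]]
[][S] => [][SS]   [S -> S S]
[][SS] => [][SSS]   [S -> S S]
[][SSS] => [][SSSS]   [S -> S S]
[][SSSS] => [][SSSSS]   [S -> S S]
[][SSSSS] => [][[]SSSS]   [S -> [ ]]
[][[]SSSS] => [][[][]SSS]   [S -> [ ]]
[][[][]SSS] => [][[][][]SS]   [S -> [ ]]
[][[][][]SS] => [][[][][][]S]   [S -> [ ]]
[][[][][][]S] => [][[][][][][]]   [S -> [ ]]

S=>SS=>[]S=>[][S]=>[][SS]=>[][SSS]=>[][SSSS]=>[][SSSSS]=>[][[]SSSS]=>[][[][]SSS]=>[][[][][]SS]=>[][[][][][]S]=>[][[][][][][]]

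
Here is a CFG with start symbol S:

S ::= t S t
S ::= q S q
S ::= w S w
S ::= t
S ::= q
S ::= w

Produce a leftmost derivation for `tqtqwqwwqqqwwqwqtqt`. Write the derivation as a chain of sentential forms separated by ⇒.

S⇒tSt⇒tqSqt⇒tqtStqt⇒tqtqSqtqt⇒tqtqwSwqtqt⇒tqtqwqSqwqtqt⇒tqtqwqwSwqwqtqt⇒tqtqwqwwSwwqwqtqt⇒tqtqwqwwqSqwwqwqtqt⇒tqtqwqwwqqqwwqwqtqt

S ⇒ tSt   [S ::= t S t]
tSt ⇒ tqSqt   [S ::= q S q]
tqSqt ⇒ tqtStqt   [S ::= t S t]
tqtStqt ⇒ tqtqSqtqt   [S ::= q S q]
tqtqSqtqt ⇒ tqtqwSwqtqt   [S ::= w S w]
tqtqwSwqtqt ⇒ tqtqwqSqwqtqt   [S ::= q S q]
tqtqwqSqwqtqt ⇒ tqtqwqwSwqwqtqt   [S ::= w S w]
tqtqwqwSwqwqtqt ⇒ tqtqwqwwSwwqwqtqt   [S ::= w S w]
tqtqwqwwSwwqwqtqt ⇒ tqtqwqwwqSqwwqwqtqt   [S ::= q S q]
tqtqwqwwqSqwwqwqtqt ⇒ tqtqwqwwqqqwwqwqtqt   [S ::= q]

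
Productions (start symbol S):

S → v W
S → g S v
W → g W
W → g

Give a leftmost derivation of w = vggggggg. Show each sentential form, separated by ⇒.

S ⇒ vW   [S → v W]
vW ⇒ vgW   [W → g W]
vgW ⇒ vggW   [W → g W]
vggW ⇒ vgggW   [W → g W]
vgggW ⇒ vggggW   [W → g W]
vggggW ⇒ vgggggW   [W → g W]
vgggggW ⇒ vggggggW   [W → g W]
vggggggW ⇒ vggggggg   [W → g]

S ⇒ vW ⇒ vgW ⇒ vggW ⇒ vgggW ⇒ vggggW ⇒ vgggggW ⇒ vggggggW ⇒ vggggggg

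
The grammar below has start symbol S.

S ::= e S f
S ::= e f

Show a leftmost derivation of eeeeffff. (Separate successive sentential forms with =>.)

S => eSf => eeSff => eeeSfff => eeeeffff

S => eSf   [S ::= e S f]
eSf => eeSff   [S ::= e S f]
eeSff => eeeSfff   [S ::= e S f]
eeeSfff => eeeeffff   [S ::= e f]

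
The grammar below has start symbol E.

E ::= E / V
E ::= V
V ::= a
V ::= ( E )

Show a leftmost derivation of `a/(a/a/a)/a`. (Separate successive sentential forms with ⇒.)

E ⇒ E/V ⇒ E/V/V ⇒ V/V/V ⇒ a/V/V ⇒ a/(E)/V ⇒ a/(E/V)/V ⇒ a/(E/V/V)/V ⇒ a/(V/V/V)/V ⇒ a/(a/V/V)/V ⇒ a/(a/a/V)/V ⇒ a/(a/a/a)/V ⇒ a/(a/a/a)/a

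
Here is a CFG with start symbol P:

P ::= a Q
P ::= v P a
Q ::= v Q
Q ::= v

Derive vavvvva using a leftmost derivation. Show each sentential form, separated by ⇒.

P ⇒ vPa   [P ::= v P a]
vPa ⇒ vaQa   [P ::= a Q]
vaQa ⇒ vavQa   [Q ::= v Q]
vavQa ⇒ vavvQa   [Q ::= v Q]
vavvQa ⇒ vavvvQa   [Q ::= v Q]
vavvvQa ⇒ vavvvva   [Q ::= v]

P ⇒ vPa ⇒ vaQa ⇒ vavQa ⇒ vavvQa ⇒ vavvvQa ⇒ vavvvva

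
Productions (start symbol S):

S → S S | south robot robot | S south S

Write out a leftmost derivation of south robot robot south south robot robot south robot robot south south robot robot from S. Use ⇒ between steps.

S ⇒ S south S ⇒ S S south S ⇒ S south S S south S ⇒ south robot robot south S S south S ⇒ south robot robot south south robot robot S south S ⇒ south robot robot south south robot robot south robot robot south S ⇒ south robot robot south south robot robot south robot robot south south robot robot

S ⇒ S south S   [S → S south S]
S south S ⇒ S S south S   [S → S S]
S S south S ⇒ S south S S south S   [S → S south S]
S south S S south S ⇒ south robot robot south S S south S   [S → south robot robot]
south robot robot south S S south S ⇒ south robot robot south south robot robot S south S   [S → south robot robot]
south robot robot south south robot robot S south S ⇒ south robot robot south south robot robot south robot robot south S   [S → south robot robot]
south robot robot south south robot robot south robot robot south S ⇒ south robot robot south south robot robot south robot robot south south robot robot   [S → south robot robot]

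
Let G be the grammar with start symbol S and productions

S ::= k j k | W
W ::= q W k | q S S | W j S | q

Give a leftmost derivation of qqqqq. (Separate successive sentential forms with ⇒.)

S ⇒ W ⇒ qSS ⇒ qWS ⇒ qqSSS ⇒ qqWSS ⇒ qqqSS ⇒ qqqWS ⇒ qqqqS ⇒ qqqqW ⇒ qqqqq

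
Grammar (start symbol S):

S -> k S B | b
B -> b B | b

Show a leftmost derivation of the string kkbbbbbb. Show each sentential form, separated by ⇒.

S ⇒ kSB ⇒ kkSBB ⇒ kkbBB ⇒ kkbbBB ⇒ kkbbbBB ⇒ kkbbbbBB ⇒ kkbbbbbB ⇒ kkbbbbbb

S ⇒ kSB   [S -> k S B]
kSB ⇒ kkSBB   [S -> k S B]
kkSBB ⇒ kkbBB   [S -> b]
kkbBB ⇒ kkbbBB   [B -> b B]
kkbbBB ⇒ kkbbbBB   [B -> b B]
kkbbbBB ⇒ kkbbbbBB   [B -> b B]
kkbbbbBB ⇒ kkbbbbbB   [B -> b]
kkbbbbbB ⇒ kkbbbbbb   [B -> b]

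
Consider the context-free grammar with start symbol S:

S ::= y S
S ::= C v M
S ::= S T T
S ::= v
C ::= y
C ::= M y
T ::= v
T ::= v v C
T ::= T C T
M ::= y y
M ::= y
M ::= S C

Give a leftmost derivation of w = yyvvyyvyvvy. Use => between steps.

S => CvM   [S ::= C v M]
CvM => MyvM   [C ::= M y]
MyvM => yyvM   [M ::= y]
yyvM => yyvSC   [M ::= S C]
yyvSC => yyvSTTC   [S ::= S T T]
yyvSTTC => yyvCvMTTC   [S ::= C v M]
yyvCvMTTC => yyvMyvMTTC   [C ::= M y]
yyvMyvMTTC => yyvSCyvMTTC   [M ::= S C]
yyvSCyvMTTC => yyvvCyvMTTC   [S ::= v]
yyvvCyvMTTC => yyvvyyvMTTC   [C ::= y]
yyvvyyvMTTC => yyvvyyvyTTC   [M ::= y]
yyvvyyvyTTC => yyvvyyvyvTC   [T ::= v]
yyvvyyvyvTC => yyvvyyvyvvC   [T ::= v]
yyvvyyvyvvC => yyvvyyvyvvy   [C ::= y]

S=>CvM=>MyvM=>yyvM=>yyvSC=>yyvSTTC=>yyvCvMTTC=>yyvMyvMTTC=>yyvSCyvMTTC=>yyvvCyvMTTC=>yyvvyyvMTTC=>yyvvyyvyTTC=>yyvvyyvyvTC=>yyvvyyvyvvC=>yyvvyyvyvvy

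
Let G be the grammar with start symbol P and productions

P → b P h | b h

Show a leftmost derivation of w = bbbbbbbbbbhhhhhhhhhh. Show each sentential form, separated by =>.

P => bPh   [P → b P h]
bPh => bbPhh   [P → b P h]
bbPhh => bbbPhhh   [P → b P h]
bbbPhhh => bbbbPhhhh   [P → b P h]
bbbbPhhhh => bbbbbPhhhhh   [P → b P h]
bbbbbPhhhhh => bbbbbbPhhhhhh   [P → b P h]
bbbbbbPhhhhhh => bbbbbbbPhhhhhhh   [P → b P h]
bbbbbbbPhhhhhhh => bbbbbbbbPhhhhhhhh   [P → b P h]
bbbbbbbbPhhhhhhhh => bbbbbbbbbPhhhhhhhhh   [P → b P h]
bbbbbbbbbPhhhhhhhhh => bbbbbbbbbbhhhhhhhhhh   [P → b h]

P => bPh => bbPhh => bbbPhhh => bbbbPhhhh => bbbbbPhhhhh => bbbbbbPhhhhhh => bbbbbbbPhhhhhhh => bbbbbbbbPhhhhhhhh => bbbbbbbbbPhhhhhhhhh => bbbbbbbbbbhhhhhhhhhh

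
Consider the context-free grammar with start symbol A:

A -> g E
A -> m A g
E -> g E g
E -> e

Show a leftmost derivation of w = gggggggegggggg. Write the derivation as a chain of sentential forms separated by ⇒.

A⇒gE⇒ggEg⇒gggEgg⇒ggggEggg⇒gggggEgggg⇒ggggggEggggg⇒gggggggEgggggg⇒gggggggegggggg

A ⇒ gE   [A -> g E]
gE ⇒ ggEg   [E -> g E g]
ggEg ⇒ gggEgg   [E -> g E g]
gggEgg ⇒ ggggEggg   [E -> g E g]
ggggEggg ⇒ gggggEgggg   [E -> g E g]
gggggEgggg ⇒ ggggggEggggg   [E -> g E g]
ggggggEggggg ⇒ gggggggEgggggg   [E -> g E g]
gggggggEgggggg ⇒ gggggggegggggg   [E -> e]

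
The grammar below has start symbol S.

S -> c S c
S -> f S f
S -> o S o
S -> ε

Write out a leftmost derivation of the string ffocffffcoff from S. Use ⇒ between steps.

S⇒fSf⇒ffSff⇒ffoSoff⇒ffocScoff⇒ffocfSfcoff⇒ffocffSffcoff⇒ffocffffcoff

S ⇒ fSf   [S -> f S f]
fSf ⇒ ffSff   [S -> f S f]
ffSff ⇒ ffoSoff   [S -> o S o]
ffoSoff ⇒ ffocScoff   [S -> c S c]
ffocScoff ⇒ ffocfSfcoff   [S -> f S f]
ffocfSfcoff ⇒ ffocffSffcoff   [S -> f S f]
ffocffSffcoff ⇒ ffocffffcoff   [S -> ε]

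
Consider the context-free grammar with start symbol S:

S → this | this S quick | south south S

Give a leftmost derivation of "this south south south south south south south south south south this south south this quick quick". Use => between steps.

S => this S quick   [S → this S quick]
this S quick => this south south S quick   [S → south south S]
this south south S quick => this south south south south S quick   [S → south south S]
this south south south south S quick => this south south south south south south S quick   [S → south south S]
this south south south south south south S quick => this south south south south south south south south S quick   [S → south south S]
this south south south south south south south south S quick => this south south south south south south south south south south S quick   [S → south south S]
this south south south south south south south south south south S quick => this south south south south south south south south south south this S quick quick   [S → this S quick]
this south south south south south south south south south south this S quick quick => this south south south south south south south south south south this south south S quick quick   [S → south south S]
this south south south south south south south south south south this south south S quick quick => this south south south south south south south south south south this south south this quick quick   [S → this]

S => this S quick => this south south S quick => this south south south south S quick => this south south south south south south S quick => this south south south south south south south south S quick => this south south south south south south south south south south S quick => this south south south south south south south south south south this S quick quick => this south south south south south south south south south south this south south S quick quick => this south south south south south south south south south south this south south this quick quick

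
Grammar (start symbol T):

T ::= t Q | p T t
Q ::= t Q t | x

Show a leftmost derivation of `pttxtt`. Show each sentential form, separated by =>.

T => pTt   [T ::= p T t]
pTt => ptQt   [T ::= t Q]
ptQt => pttQtt   [Q ::= t Q t]
pttQtt => pttxtt   [Q ::= x]

T => pTt => ptQt => pttQtt => pttxtt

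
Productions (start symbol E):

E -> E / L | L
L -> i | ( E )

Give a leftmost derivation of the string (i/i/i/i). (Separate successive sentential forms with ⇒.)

E ⇒ L ⇒ (E) ⇒ (E/L) ⇒ (E/L/L) ⇒ (E/L/L/L) ⇒ (L/L/L/L) ⇒ (i/L/L/L) ⇒ (i/i/L/L) ⇒ (i/i/i/L) ⇒ (i/i/i/i)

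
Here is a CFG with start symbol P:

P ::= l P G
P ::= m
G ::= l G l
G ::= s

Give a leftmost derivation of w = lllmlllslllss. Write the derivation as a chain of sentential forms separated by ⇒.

P ⇒ lPG ⇒ llPGG ⇒ lllPGGG ⇒ lllmGGG ⇒ lllmlGlGG ⇒ lllmllGllGG ⇒ lllmlllGlllGG ⇒ lllmlllslllGG ⇒ lllmlllslllsG ⇒ lllmlllslllss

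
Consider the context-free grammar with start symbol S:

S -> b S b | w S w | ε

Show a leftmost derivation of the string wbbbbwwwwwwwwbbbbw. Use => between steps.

S=>wSw=>wbSbw=>wbbSbbw=>wbbbSbbbw=>wbbbbSbbbbw=>wbbbbwSwbbbbw=>wbbbbwwSwwbbbbw=>wbbbbwwwSwwwbbbbw=>wbbbbwwwwSwwwwbbbbw=>wbbbbwwwwwwwwbbbbw

S => wSw   [S -> w S w]
wSw => wbSbw   [S -> b S b]
wbSbw => wbbSbbw   [S -> b S b]
wbbSbbw => wbbbSbbbw   [S -> b S b]
wbbbSbbbw => wbbbbSbbbbw   [S -> b S b]
wbbbbSbbbbw => wbbbbwSwbbbbw   [S -> w S w]
wbbbbwSwbbbbw => wbbbbwwSwwbbbbw   [S -> w S w]
wbbbbwwSwwbbbbw => wbbbbwwwSwwwbbbbw   [S -> w S w]
wbbbbwwwSwwwbbbbw => wbbbbwwwwSwwwwbbbbw   [S -> w S w]
wbbbbwwwwSwwwwbbbbw => wbbbbwwwwwwwwbbbbw   [S -> ε]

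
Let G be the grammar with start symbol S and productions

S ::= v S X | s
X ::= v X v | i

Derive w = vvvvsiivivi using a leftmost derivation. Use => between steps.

S=>vSX=>vvSXX=>vvvSXXX=>vvvvSXXXX=>vvvvsXXXX=>vvvvsiXXX=>vvvvsiiXX=>vvvvsiivXvX=>vvvvsiivivX=>vvvvsiivivi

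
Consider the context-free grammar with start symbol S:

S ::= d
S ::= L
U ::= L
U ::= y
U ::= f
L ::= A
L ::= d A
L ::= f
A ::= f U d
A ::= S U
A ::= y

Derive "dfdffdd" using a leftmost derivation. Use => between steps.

S => L => dA => dfUd => dfLd => dfdAd => dfdfUdd => dfdfLdd => dfdffdd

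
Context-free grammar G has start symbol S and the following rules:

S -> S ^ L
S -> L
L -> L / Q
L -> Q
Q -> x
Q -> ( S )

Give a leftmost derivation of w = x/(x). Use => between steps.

S => L   [S -> L]
L => L/Q   [L -> L / Q]
L/Q => Q/Q   [L -> Q]
Q/Q => x/Q   [Q -> x]
x/Q => x/(S)   [Q -> ( S )]
x/(S) => x/(L)   [S -> L]
x/(L) => x/(Q)   [L -> Q]
x/(Q) => x/(x)   [Q -> x]

S=>L=>L/Q=>Q/Q=>x/Q=>x/(S)=>x/(L)=>x/(Q)=>x/(x)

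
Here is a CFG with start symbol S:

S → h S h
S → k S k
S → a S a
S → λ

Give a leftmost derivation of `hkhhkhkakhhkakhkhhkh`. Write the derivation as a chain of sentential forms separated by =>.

S => hSh   [S → h S h]
hSh => hkSkh   [S → k S k]
hkSkh => hkhShkh   [S → h S h]
hkhShkh => hkhhShhkh   [S → h S h]
hkhhShhkh => hkhhkSkhhkh   [S → k S k]
hkhhkSkhhkh => hkhhkhShkhhkh   [S → h S h]
hkhhkhShkhhkh => hkhhkhkSkhkhhkh   [S → k S k]
hkhhkhkSkhkhhkh => hkhhkhkaSakhkhhkh   [S → a S a]
hkhhkhkaSakhkhhkh => hkhhkhkakSkakhkhhkh   [S → k S k]
hkhhkhkakSkakhkhhkh => hkhhkhkakhShkakhkhhkh   [S → h S h]
hkhhkhkakhShkakhkhhkh => hkhhkhkakhhkakhkhhkh   [S → λ]

S => hSh => hkSkh => hkhShkh => hkhhShhkh => hkhhkSkhhkh => hkhhkhShkhhkh => hkhhkhkSkhkhhkh => hkhhkhkaSakhkhhkh => hkhhkhkakSkakhkhhkh => hkhhkhkakhShkakhkhhkh => hkhhkhkakhhkakhkhhkh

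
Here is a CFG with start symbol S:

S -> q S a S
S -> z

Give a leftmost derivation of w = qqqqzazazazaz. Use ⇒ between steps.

S⇒qSaS⇒qqSaSaS⇒qqqSaSaSaS⇒qqqqSaSaSaSaS⇒qqqqzaSaSaSaS⇒qqqqzazaSaSaS⇒qqqqzazazaSaS⇒qqqqzazazazaS⇒qqqqzazazazaz

S ⇒ qSaS   [S -> q S a S]
qSaS ⇒ qqSaSaS   [S -> q S a S]
qqSaSaS ⇒ qqqSaSaSaS   [S -> q S a S]
qqqSaSaSaS ⇒ qqqqSaSaSaSaS   [S -> q S a S]
qqqqSaSaSaSaS ⇒ qqqqzaSaSaSaS   [S -> z]
qqqqzaSaSaSaS ⇒ qqqqzazaSaSaS   [S -> z]
qqqqzazaSaSaS ⇒ qqqqzazazaSaS   [S -> z]
qqqqzazazaSaS ⇒ qqqqzazazazaS   [S -> z]
qqqqzazazazaS ⇒ qqqqzazazazaz   [S -> z]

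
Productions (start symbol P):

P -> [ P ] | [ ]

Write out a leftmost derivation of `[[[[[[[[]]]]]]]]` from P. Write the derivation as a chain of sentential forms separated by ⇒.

P ⇒ [P] ⇒ [[P]] ⇒ [[[P]]] ⇒ [[[[P]]]] ⇒ [[[[[P]]]]] ⇒ [[[[[[P]]]]]] ⇒ [[[[[[[P]]]]]]] ⇒ [[[[[[[[]]]]]]]]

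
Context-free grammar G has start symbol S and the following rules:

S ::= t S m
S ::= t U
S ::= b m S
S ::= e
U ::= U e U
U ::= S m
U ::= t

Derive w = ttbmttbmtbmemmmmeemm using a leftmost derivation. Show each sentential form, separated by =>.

S=>tSm=>ttUm=>ttUeUm=>ttSmeUm=>ttbmSmeUm=>ttbmtSmmeUm=>ttbmttUmmeUm=>ttbmttSmmmeUm=>ttbmttbmSmmmeUm=>ttbmttbmtSmmmmeUm=>ttbmttbmtbmSmmmmeUm=>ttbmttbmtbmemmmmeUm=>ttbmttbmtbmemmmmeSmm=>ttbmttbmtbmemmmmeemm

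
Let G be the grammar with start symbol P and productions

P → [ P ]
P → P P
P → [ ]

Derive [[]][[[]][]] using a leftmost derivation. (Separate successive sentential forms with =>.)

P=>PP=>[P]P=>[[]]P=>[[]][P]=>[[]][PP]=>[[]][[P]P]=>[[]][[[]]P]=>[[]][[[]][]]

P => PP   [P → P P]
PP => [P]P   [P → [ P ]]
[P]P => [[]]P   [P → [ ]]
[[]]P => [[]][P]   [P → [ P ]]
[[]][P] => [[]][PP]   [P → P P]
[[]][PP] => [[]][[P]P]   [P → [ P ]]
[[]][[P]P] => [[]][[[]]P]   [P → [ ]]
[[]][[[]]P] => [[]][[[]][]]   [P → [ ]]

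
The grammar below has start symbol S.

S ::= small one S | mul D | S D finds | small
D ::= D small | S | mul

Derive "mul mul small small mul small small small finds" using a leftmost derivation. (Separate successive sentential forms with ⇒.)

S ⇒ S D finds   [S ::= S D finds]
S D finds ⇒ mul D D finds   [S ::= mul D]
mul D D finds ⇒ mul D small D finds   [D ::= D small]
mul D small D finds ⇒ mul D small small D finds   [D ::= D small]
mul D small small D finds ⇒ mul mul small small D finds   [D ::= mul]
mul mul small small D finds ⇒ mul mul small small D small finds   [D ::= D small]
mul mul small small D small finds ⇒ mul mul small small D small small finds   [D ::= D small]
mul mul small small D small small finds ⇒ mul mul small small D small small small finds   [D ::= D small]
mul mul small small D small small small finds ⇒ mul mul small small mul small small small finds   [D ::= mul]

S ⇒ S D finds ⇒ mul D D finds ⇒ mul D small D finds ⇒ mul D small small D finds ⇒ mul mul small small D finds ⇒ mul mul small small D small finds ⇒ mul mul small small D small small finds ⇒ mul mul small small D small small small finds ⇒ mul mul small small mul small small small finds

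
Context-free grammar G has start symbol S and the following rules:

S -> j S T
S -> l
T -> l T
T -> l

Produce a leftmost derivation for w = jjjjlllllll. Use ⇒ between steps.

S ⇒ jST   [S -> j S T]
jST ⇒ jjSTT   [S -> j S T]
jjSTT ⇒ jjjSTTT   [S -> j S T]
jjjSTTT ⇒ jjjjSTTTT   [S -> j S T]
jjjjSTTTT ⇒ jjjjlTTTT   [S -> l]
jjjjlTTTT ⇒ jjjjllTTTT   [T -> l T]
jjjjllTTTT ⇒ jjjjlllTTT   [T -> l]
jjjjlllTTT ⇒ jjjjllllTT   [T -> l]
jjjjllllTT ⇒ jjjjlllllT   [T -> l]
jjjjlllllT ⇒ jjjjllllllT   [T -> l T]
jjjjllllllT ⇒ jjjjlllllll   [T -> l]

S ⇒ jST ⇒ jjSTT ⇒ jjjSTTT ⇒ jjjjSTTTT ⇒ jjjjlTTTT ⇒ jjjjllTTTT ⇒ jjjjlllTTT ⇒ jjjjllllTT ⇒ jjjjlllllT ⇒ jjjjllllllT ⇒ jjjjlllllll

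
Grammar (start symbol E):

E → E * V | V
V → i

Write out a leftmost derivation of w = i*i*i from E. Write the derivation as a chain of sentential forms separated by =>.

E => E*V => E*V*V => V*V*V => i*V*V => i*i*V => i*i*i

E => E*V   [E → E * V]
E*V => E*V*V   [E → E * V]
E*V*V => V*V*V   [E → V]
V*V*V => i*V*V   [V → i]
i*V*V => i*i*V   [V → i]
i*i*V => i*i*i   [V → i]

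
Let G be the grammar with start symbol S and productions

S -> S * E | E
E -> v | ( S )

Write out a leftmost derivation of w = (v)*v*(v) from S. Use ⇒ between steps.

S ⇒ S*E   [S -> S * E]
S*E ⇒ S*E*E   [S -> S * E]
S*E*E ⇒ E*E*E   [S -> E]
E*E*E ⇒ (S)*E*E   [E -> ( S )]
(S)*E*E ⇒ (E)*E*E   [S -> E]
(E)*E*E ⇒ (v)*E*E   [E -> v]
(v)*E*E ⇒ (v)*v*E   [E -> v]
(v)*v*E ⇒ (v)*v*(S)   [E -> ( S )]
(v)*v*(S) ⇒ (v)*v*(E)   [S -> E]
(v)*v*(E) ⇒ (v)*v*(v)   [E -> v]

S⇒S*E⇒S*E*E⇒E*E*E⇒(S)*E*E⇒(E)*E*E⇒(v)*E*E⇒(v)*v*E⇒(v)*v*(S)⇒(v)*v*(E)⇒(v)*v*(v)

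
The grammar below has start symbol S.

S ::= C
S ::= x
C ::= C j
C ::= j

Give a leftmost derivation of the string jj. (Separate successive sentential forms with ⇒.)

S ⇒ C   [S ::= C]
C ⇒ Cj   [C ::= C j]
Cj ⇒ jj   [C ::= j]

S ⇒ C ⇒ Cj ⇒ jj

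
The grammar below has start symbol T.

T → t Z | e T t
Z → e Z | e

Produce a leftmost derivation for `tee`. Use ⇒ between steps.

T ⇒ tZ ⇒ teZ ⇒ tee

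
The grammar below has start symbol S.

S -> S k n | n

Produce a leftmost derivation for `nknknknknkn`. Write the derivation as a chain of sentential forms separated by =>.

S => Skn => Sknkn => Sknknkn => Sknknknkn => Sknknknknkn => nknknknknkn

S => Skn   [S -> S k n]
Skn => Sknkn   [S -> S k n]
Sknkn => Sknknkn   [S -> S k n]
Sknknkn => Sknknknkn   [S -> S k n]
Sknknknkn => Sknknknknkn   [S -> S k n]
Sknknknknkn => nknknknknkn   [S -> n]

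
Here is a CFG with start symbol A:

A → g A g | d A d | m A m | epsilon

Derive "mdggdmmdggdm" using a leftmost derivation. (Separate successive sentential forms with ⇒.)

A ⇒ mAm ⇒ mdAdm ⇒ mdgAgdm ⇒ mdggAggdm ⇒ mdggdAdggdm ⇒ mdggdmAmdggdm ⇒ mdggdmmdggdm

A ⇒ mAm   [A → m A m]
mAm ⇒ mdAdm   [A → d A d]
mdAdm ⇒ mdgAgdm   [A → g A g]
mdgAgdm ⇒ mdggAggdm   [A → g A g]
mdggAggdm ⇒ mdggdAdggdm   [A → d A d]
mdggdAdggdm ⇒ mdggdmAmdggdm   [A → m A m]
mdggdmAmdggdm ⇒ mdggdmmdggdm   [A → epsilon]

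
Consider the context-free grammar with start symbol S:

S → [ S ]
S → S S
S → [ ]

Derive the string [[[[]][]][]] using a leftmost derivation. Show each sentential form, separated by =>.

S => [S]   [S → [ S ]]
[S] => [SS]   [S → S S]
[SS] => [[S]S]   [S → [ S ]]
[[S]S] => [[SS]S]   [S → S S]
[[SS]S] => [[[S]S]S]   [S → [ S ]]
[[[S]S]S] => [[[[]]S]S]   [S → [ ]]
[[[[]]S]S] => [[[[]][]]S]   [S → [ ]]
[[[[]][]]S] => [[[[]][]][]]   [S → [ ]]

S => [S] => [SS] => [[S]S] => [[SS]S] => [[[S]S]S] => [[[[]]S]S] => [[[[]][]]S] => [[[[]][]][]]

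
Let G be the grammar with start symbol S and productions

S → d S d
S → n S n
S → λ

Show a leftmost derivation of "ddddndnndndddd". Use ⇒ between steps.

S⇒dSd⇒ddSdd⇒dddSddd⇒ddddSdddd⇒ddddnSndddd⇒ddddndSdndddd⇒ddddndnSndndddd⇒ddddndnndndddd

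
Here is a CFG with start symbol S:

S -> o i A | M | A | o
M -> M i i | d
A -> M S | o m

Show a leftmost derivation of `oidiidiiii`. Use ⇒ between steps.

S ⇒ oiA ⇒ oiMS ⇒ oiMiiS ⇒ oidiiS ⇒ oidiiM ⇒ oidiiMii ⇒ oidiiMiiii ⇒ oidiidiiii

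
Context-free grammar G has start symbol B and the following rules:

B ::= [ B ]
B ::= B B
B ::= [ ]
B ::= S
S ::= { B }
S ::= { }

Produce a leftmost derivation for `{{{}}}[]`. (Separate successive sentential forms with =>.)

B => BB => SB => {B}B => {S}B => {{B}}B => {{S}}B => {{{}}}B => {{{}}}[]

B => BB   [B ::= B B]
BB => SB   [B ::= S]
SB => {B}B   [S ::= { B }]
{B}B => {S}B   [B ::= S]
{S}B => {{B}}B   [S ::= { B }]
{{B}}B => {{S}}B   [B ::= S]
{{S}}B => {{{}}}B   [S ::= { }]
{{{}}}B => {{{}}}[]   [B ::= [ ]]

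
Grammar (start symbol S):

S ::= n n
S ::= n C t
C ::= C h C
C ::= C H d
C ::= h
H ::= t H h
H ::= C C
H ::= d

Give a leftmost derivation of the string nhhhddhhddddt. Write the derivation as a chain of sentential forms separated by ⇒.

S ⇒ nCt ⇒ nCHdt ⇒ nCHdHdt ⇒ nChCHdHdt ⇒ nCHdhCHdHdt ⇒ nChCHdhCHdHdt ⇒ nhhCHdhCHdHdt ⇒ nhhhHdhCHdHdt ⇒ nhhhddhCHdHdt ⇒ nhhhddhhHdHdt ⇒ nhhhddhhddHdt ⇒ nhhhddhhddddt

S ⇒ nCt   [S ::= n C t]
nCt ⇒ nCHdt   [C ::= C H d]
nCHdt ⇒ nCHdHdt   [C ::= C H d]
nCHdHdt ⇒ nChCHdHdt   [C ::= C h C]
nChCHdHdt ⇒ nCHdhCHdHdt   [C ::= C H d]
nCHdhCHdHdt ⇒ nChCHdhCHdHdt   [C ::= C h C]
nChCHdhCHdHdt ⇒ nhhCHdhCHdHdt   [C ::= h]
nhhCHdhCHdHdt ⇒ nhhhHdhCHdHdt   [C ::= h]
nhhhHdhCHdHdt ⇒ nhhhddhCHdHdt   [H ::= d]
nhhhddhCHdHdt ⇒ nhhhddhhHdHdt   [C ::= h]
nhhhddhhHdHdt ⇒ nhhhddhhddHdt   [H ::= d]
nhhhddhhddHdt ⇒ nhhhddhhddddt   [H ::= d]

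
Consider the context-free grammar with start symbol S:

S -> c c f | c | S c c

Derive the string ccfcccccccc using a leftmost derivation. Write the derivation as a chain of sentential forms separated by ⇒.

S ⇒ Scc   [S -> S c c]
Scc ⇒ Scccc   [S -> S c c]
Scccc ⇒ Scccccc   [S -> S c c]
Scccccc ⇒ Scccccccc   [S -> S c c]
Scccccccc ⇒ ccfcccccccc   [S -> c c f]

S⇒Scc⇒Scccc⇒Scccccc⇒Scccccccc⇒ccfcccccccc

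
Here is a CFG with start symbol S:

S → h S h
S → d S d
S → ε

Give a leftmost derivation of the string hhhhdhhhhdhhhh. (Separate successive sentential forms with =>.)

S => hSh => hhShh => hhhShhh => hhhhShhhh => hhhhdSdhhhh => hhhhdhShdhhhh => hhhhdhhShhdhhhh => hhhhdhhhhdhhhh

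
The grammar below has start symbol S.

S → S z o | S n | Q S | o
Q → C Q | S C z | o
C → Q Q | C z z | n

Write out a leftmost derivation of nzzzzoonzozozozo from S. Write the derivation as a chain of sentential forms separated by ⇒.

S ⇒ Szo   [S → S z o]
Szo ⇒ Szozo   [S → S z o]
Szozo ⇒ Szozozo   [S → S z o]
Szozozo ⇒ Szozozozo   [S → S z o]
Szozozozo ⇒ Snzozozozo   [S → S n]
Snzozozozo ⇒ QSnzozozozo   [S → Q S]
QSnzozozozo ⇒ CQSnzozozozo   [Q → C Q]
CQSnzozozozo ⇒ CzzQSnzozozozo   [C → C z z]
CzzQSnzozozozo ⇒ CzzzzQSnzozozozo   [C → C z z]
CzzzzQSnzozozozo ⇒ nzzzzQSnzozozozo   [C → n]
nzzzzQSnzozozozo ⇒ nzzzzoSnzozozozo   [Q → o]
nzzzzoSnzozozozo ⇒ nzzzzoonzozozozo   [S → o]

S ⇒ Szo ⇒ Szozo ⇒ Szozozo ⇒ Szozozozo ⇒ Snzozozozo ⇒ QSnzozozozo ⇒ CQSnzozozozo ⇒ CzzQSnzozozozo ⇒ CzzzzQSnzozozozo ⇒ nzzzzQSnzozozozo ⇒ nzzzzoSnzozozozo ⇒ nzzzzoonzozozozo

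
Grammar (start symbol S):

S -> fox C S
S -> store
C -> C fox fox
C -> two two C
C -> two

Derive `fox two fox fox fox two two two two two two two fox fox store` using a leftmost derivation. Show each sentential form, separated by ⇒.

S ⇒ fox C S ⇒ fox C fox fox S ⇒ fox two fox fox S ⇒ fox two fox fox fox C S ⇒ fox two fox fox fox two two C S ⇒ fox two fox fox fox two two two two C S ⇒ fox two fox fox fox two two two two two two C S ⇒ fox two fox fox fox two two two two two two C fox fox S ⇒ fox two fox fox fox two two two two two two two fox fox S ⇒ fox two fox fox fox two two two two two two two fox fox store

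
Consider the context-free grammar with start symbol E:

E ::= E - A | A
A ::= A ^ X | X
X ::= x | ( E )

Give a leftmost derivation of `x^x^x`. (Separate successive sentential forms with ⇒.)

E⇒A⇒A^X⇒A^X^X⇒X^X^X⇒x^X^X⇒x^x^X⇒x^x^x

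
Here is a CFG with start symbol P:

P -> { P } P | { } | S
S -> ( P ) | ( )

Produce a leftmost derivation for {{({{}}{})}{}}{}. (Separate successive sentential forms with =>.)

P => {P}P => {{P}P}P => {{S}P}P => {{(P)}P}P => {{({P}P)}P}P => {{({{}}P)}P}P => {{({{}}{})}P}P => {{({{}}{})}{}}P => {{({{}}{})}{}}{}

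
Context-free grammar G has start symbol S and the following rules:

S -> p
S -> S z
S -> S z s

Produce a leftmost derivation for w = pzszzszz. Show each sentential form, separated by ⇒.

S ⇒ Sz ⇒ Szz ⇒ Szszz ⇒ Szzszz ⇒ Szszzszz ⇒ pzszzszz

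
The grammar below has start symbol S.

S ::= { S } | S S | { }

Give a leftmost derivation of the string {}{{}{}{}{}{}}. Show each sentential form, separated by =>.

S => SS   [S ::= S S]
SS => {}S   [S ::= { }]
{}S => {}{S}   [S ::= { S }]
{}{S} => {}{SS}   [S ::= S S]
{}{SS} => {}{SSS}   [S ::= S S]
{}{SSS} => {}{SSSS}   [S ::= S S]
{}{SSSS} => {}{SSSSS}   [S ::= S S]
{}{SSSSS} => {}{{}SSSS}   [S ::= { }]
{}{{}SSSS} => {}{{}{}SSS}   [S ::= { }]
{}{{}{}SSS} => {}{{}{}{}SS}   [S ::= { }]
{}{{}{}{}SS} => {}{{}{}{}{}S}   [S ::= { }]
{}{{}{}{}{}S} => {}{{}{}{}{}{}}   [S ::= { }]

S=>SS=>{}S=>{}{S}=>{}{SS}=>{}{SSS}=>{}{SSSS}=>{}{SSSSS}=>{}{{}SSSS}=>{}{{}{}SSS}=>{}{{}{}{}SS}=>{}{{}{}{}{}S}=>{}{{}{}{}{}{}}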